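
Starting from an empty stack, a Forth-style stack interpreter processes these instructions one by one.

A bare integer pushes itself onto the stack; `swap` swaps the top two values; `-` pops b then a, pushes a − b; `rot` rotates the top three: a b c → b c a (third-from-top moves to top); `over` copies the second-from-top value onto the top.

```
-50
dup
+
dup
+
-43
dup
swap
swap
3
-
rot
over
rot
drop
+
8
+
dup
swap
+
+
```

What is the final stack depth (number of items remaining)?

1

-50  : -50
dup  : -50 -50
+    : -100
dup  : -100 -100
+    : -200
-43  : -200 -43
dup  : -200 -43 -43
swap : -200 -43 -43
swap : -200 -43 -43
3    : -200 -43 -43 3
-    : -200 -43 -46
rot  : -43 -46 -200
over : -43 -46 -200 -46
rot  : -43 -200 -46 -46
drop : -43 -200 -46
+    : -43 -246
8    : -43 -246 8
+    : -43 -238
dup  : -43 -238 -238
swap : -43 -238 -238
+    : -43 -476
+    : -519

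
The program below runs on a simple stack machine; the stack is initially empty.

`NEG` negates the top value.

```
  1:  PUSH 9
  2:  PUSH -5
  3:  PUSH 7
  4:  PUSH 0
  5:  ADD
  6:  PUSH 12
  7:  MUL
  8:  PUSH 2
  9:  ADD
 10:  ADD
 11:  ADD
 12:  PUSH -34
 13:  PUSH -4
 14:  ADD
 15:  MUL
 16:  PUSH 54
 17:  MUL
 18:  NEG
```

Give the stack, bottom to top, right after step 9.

PUSH 9  → [9]
PUSH -5 → [9, -5]
PUSH 7  → [9, -5, 7]
PUSH 0  → [9, -5, 7, 0]
ADD     → [9, -5, 7]
PUSH 12 → [9, -5, 7, 12]
MUL     → [9, -5, 84]
PUSH 2  → [9, -5, 84, 2]
ADD     → [9, -5, 86]

[9, -5, 86]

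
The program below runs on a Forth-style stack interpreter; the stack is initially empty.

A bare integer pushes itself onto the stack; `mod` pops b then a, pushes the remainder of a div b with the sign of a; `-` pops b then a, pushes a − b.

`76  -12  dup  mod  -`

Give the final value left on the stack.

76  -> 76
-12 -> 76 -12
dup -> 76 -12 -12
mod -> 76 0
-   -> 76

76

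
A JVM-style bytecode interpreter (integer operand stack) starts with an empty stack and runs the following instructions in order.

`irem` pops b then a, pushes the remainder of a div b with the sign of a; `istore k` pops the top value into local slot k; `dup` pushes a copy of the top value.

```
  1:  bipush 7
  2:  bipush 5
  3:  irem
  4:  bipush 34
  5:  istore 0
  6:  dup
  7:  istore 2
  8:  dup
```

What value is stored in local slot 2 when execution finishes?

2

bipush 7  → [7]
bipush 5  → [7, 5]
irem      → [2]
bipush 34 → [2, 34]
istore 0  → [2]
dup       → [2, 2]
istore 2  → [2]
dup       → [2, 2]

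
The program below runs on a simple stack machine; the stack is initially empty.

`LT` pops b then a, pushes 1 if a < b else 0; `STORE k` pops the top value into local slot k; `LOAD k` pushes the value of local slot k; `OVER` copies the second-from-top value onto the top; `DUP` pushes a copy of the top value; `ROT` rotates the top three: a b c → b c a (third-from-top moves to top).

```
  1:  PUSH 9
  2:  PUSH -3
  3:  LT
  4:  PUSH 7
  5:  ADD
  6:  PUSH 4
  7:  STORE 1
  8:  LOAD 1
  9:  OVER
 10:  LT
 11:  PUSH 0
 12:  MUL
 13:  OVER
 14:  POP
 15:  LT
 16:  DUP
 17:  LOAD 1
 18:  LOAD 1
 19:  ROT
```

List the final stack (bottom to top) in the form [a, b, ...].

PUSH 9  : 9
PUSH -3 : 9 -3
LT      : 0
PUSH 7  : 0 7
ADD     : 7
PUSH 4  : 7 4
STORE 1 : 7
LOAD 1  : 7 4
OVER    : 7 4 7
LT      : 7 1
PUSH 0  : 7 1 0
MUL     : 7 0
OVER    : 7 0 7
POP     : 7 0
LT      : 0
DUP     : 0 0
LOAD 1  : 0 0 4
LOAD 1  : 0 0 4 4
ROT     : 0 4 4 0

[0, 4, 4, 0]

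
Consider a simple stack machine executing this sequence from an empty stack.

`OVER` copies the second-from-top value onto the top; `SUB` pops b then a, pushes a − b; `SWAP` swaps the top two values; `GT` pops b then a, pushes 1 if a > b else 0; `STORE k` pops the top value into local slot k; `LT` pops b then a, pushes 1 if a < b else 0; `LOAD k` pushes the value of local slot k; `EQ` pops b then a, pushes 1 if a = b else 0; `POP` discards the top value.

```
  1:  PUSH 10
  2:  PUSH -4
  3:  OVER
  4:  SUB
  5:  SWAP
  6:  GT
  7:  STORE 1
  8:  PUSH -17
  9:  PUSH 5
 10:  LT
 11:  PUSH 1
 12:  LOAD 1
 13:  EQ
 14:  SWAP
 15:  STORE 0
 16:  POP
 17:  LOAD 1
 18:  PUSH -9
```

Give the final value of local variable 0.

1

PUSH 10  → [10]
PUSH -4  → [10, -4]
OVER     → [10, -4, 10]
SUB      → [10, -14]
SWAP     → [-14, 10]
GT       → [0]
STORE 1  → []
PUSH -17 → [-17]
PUSH 5   → [-17, 5]
LT       → [1]
PUSH 1   → [1, 1]
LOAD 1   → [1, 1, 0]
EQ       → [1, 0]
SWAP     → [0, 1]
STORE 0  → [0]
POP      → []
LOAD 1   → [0]
PUSH -9  → [0, -9]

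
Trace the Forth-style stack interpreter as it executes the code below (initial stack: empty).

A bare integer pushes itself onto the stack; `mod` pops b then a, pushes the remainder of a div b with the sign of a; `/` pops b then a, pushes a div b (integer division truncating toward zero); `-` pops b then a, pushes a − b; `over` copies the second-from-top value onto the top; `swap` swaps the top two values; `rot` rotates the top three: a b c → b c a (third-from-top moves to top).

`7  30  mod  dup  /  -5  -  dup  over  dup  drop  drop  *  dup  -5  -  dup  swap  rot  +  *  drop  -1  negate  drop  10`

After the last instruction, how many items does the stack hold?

7      -> [7]
30     -> [7, 30]
mod    -> [7]
dup    -> [7, 7]
/      -> [1]
-5     -> [1, -5]
-      -> [6]
dup    -> [6, 6]
over   -> [6, 6, 6]
dup    -> [6, 6, 6, 6]
drop   -> [6, 6, 6]
drop   -> [6, 6]
*      -> [36]
dup    -> [36, 36]
-5     -> [36, 36, -5]
-      -> [36, 41]
dup    -> [36, 41, 41]
swap   -> [36, 41, 41]
rot    -> [41, 41, 36]
+      -> [41, 77]
*      -> [3157]
drop   -> []
-1     -> [-1]
negate -> [1]
drop   -> []
10     -> [10]

1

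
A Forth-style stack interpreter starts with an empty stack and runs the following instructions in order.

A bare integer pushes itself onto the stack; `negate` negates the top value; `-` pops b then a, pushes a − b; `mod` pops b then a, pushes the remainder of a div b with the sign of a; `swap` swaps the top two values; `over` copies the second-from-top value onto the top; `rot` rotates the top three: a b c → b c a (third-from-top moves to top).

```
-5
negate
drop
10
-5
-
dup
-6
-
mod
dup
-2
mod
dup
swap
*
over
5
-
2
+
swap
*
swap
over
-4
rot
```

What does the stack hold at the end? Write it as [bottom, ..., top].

-5     → -5
negate → 5
drop   → (empty)
10     → 10
-5     → 10 -5
-      → 15
dup    → 15 15
-6     → 15 15 -6
-      → 15 21
mod    → 15
dup    → 15 15
-2     → 15 15 -2
mod    → 15 1
dup    → 15 1 1
swap   → 15 1 1
*      → 15 1
over   → 15 1 15
5      → 15 1 15 5
-      → 15 1 10
2      → 15 1 10 2
+      → 15 1 12
swap   → 15 12 1
*      → 15 12
swap   → 12 15
over   → 12 15 12
-4     → 12 15 12 -4
rot    → 12 12 -4 15

[12, 12, -4, 15]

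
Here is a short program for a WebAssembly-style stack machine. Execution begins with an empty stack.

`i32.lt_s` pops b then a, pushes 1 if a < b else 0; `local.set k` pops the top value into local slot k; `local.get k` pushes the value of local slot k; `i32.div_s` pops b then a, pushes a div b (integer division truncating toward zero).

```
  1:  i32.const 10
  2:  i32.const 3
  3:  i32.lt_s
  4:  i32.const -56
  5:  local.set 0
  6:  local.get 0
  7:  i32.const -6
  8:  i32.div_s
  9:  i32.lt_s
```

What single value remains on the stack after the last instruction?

i32.const 10   [10]
i32.const 3    [10, 3]
i32.lt_s       [0]
i32.const -56  [0, -56]
local.set 0    [0]
local.get 0    [0, -56]
i32.const -6   [0, -56, -6]
i32.div_s      [0, 9]
i32.lt_s       [1]

1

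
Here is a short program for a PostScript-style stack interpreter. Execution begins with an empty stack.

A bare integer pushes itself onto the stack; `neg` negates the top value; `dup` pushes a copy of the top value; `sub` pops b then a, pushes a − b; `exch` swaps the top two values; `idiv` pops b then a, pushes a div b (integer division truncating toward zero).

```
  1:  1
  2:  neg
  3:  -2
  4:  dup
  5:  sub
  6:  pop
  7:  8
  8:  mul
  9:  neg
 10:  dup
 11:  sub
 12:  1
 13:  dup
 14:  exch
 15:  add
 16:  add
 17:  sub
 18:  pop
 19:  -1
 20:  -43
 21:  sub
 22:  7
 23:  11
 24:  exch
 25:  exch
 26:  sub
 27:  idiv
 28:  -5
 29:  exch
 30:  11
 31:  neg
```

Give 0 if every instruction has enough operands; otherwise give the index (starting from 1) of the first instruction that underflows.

1    : [1]
neg  : [-1]
-2   : [-1, -2]
dup  : [-1, -2, -2]
sub  : [-1, 0]
pop  : [-1]
8    : [-1, 8]
mul  : [-8]
neg  : [8]
dup  : [8, 8]
sub  : [0]
1    : [0, 1]
dup  : [0, 1, 1]
exch : [0, 1, 1]
add  : [0, 2]
add  : [2]
sub  — needs 2 operands, stack has 1 → underflow

17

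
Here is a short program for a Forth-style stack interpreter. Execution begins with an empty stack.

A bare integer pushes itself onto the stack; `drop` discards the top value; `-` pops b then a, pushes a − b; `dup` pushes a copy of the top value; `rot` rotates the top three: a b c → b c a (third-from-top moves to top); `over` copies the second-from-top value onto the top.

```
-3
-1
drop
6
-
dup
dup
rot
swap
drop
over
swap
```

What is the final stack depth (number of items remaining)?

3

-3    -3
-1    -3 -1
drop  -3
6     -3 6
-     -9
dup   -9 -9
dup   -9 -9 -9
rot   -9 -9 -9
swap  -9 -9 -9
drop  -9 -9
over  -9 -9 -9
swap  -9 -9 -9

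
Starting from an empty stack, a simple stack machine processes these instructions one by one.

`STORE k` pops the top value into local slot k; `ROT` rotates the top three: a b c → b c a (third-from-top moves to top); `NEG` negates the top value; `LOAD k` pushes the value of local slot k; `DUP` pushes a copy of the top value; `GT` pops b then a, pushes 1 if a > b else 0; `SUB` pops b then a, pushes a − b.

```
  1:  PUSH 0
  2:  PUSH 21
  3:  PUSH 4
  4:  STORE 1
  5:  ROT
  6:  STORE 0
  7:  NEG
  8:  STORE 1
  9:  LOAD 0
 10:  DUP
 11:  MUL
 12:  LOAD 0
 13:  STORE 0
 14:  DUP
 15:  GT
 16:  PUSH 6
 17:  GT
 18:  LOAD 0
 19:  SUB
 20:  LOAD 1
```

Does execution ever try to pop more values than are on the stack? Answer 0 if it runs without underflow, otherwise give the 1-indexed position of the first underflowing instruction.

5

PUSH 0  : 0
PUSH 21 : 0 21
PUSH 4  : 0 21 4
STORE 1 : 0 21
ROT  — needs 3 operands, stack has 2 → underflow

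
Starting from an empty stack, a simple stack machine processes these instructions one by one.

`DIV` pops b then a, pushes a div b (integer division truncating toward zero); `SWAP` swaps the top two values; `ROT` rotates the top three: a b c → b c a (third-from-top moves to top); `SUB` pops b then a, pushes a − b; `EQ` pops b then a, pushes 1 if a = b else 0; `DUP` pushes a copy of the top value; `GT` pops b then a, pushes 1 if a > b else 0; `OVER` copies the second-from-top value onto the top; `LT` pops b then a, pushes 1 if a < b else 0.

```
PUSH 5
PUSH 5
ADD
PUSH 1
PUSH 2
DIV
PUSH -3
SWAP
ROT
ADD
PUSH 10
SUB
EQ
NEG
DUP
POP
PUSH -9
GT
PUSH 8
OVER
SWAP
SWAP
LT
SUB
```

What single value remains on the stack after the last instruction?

PUSH 5  -> [5]
PUSH 5  -> [5, 5]
ADD     -> [10]
PUSH 1  -> [10, 1]
PUSH 2  -> [10, 1, 2]
DIV     -> [10, 0]
PUSH -3 -> [10, 0, -3]
SWAP    -> [10, -3, 0]
ROT     -> [-3, 0, 10]
ADD     -> [-3, 10]
PUSH 10 -> [-3, 10, 10]
SUB     -> [-3, 0]
EQ      -> [0]
NEG     -> [0]
DUP     -> [0, 0]
POP     -> [0]
PUSH -9 -> [0, -9]
GT      -> [1]
PUSH 8  -> [1, 8]
OVER    -> [1, 8, 1]
SWAP    -> [1, 1, 8]
SWAP    -> [1, 8, 1]
LT      -> [1, 0]
SUB     -> [1]

1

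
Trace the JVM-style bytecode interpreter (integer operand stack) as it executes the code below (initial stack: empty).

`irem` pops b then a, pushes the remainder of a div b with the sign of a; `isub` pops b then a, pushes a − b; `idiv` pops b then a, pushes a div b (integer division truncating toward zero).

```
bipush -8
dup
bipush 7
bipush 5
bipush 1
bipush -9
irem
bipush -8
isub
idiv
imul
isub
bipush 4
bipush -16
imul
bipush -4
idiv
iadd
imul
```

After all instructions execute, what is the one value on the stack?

-64

bipush -8  -> -8
dup        -> -8 -8
bipush 7   -> -8 -8 7
bipush 5   -> -8 -8 7 5
bipush 1   -> -8 -8 7 5 1
bipush -9  -> -8 -8 7 5 1 -9
irem       -> -8 -8 7 5 1
bipush -8  -> -8 -8 7 5 1 -8
isub       -> -8 -8 7 5 9
idiv       -> -8 -8 7 0
imul       -> -8 -8 0
isub       -> -8 -8
bipush 4   -> -8 -8 4
bipush -16 -> -8 -8 4 -16
imul       -> -8 -8 -64
bipush -4  -> -8 -8 -64 -4
idiv       -> -8 -8 16
iadd       -> -8 8
imul       -> -64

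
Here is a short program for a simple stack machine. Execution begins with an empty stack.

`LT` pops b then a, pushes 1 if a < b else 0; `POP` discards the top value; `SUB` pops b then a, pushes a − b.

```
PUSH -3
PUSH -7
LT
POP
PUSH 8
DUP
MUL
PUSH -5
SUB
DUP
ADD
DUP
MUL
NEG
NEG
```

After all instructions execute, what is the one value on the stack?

PUSH -3  -3
PUSH -7  -3 -7
LT       0
POP      (empty)
PUSH 8   8
DUP      8 8
MUL      64
PUSH -5  64 -5
SUB      69
DUP      69 69
ADD      138
DUP      138 138
MUL      19044
NEG      -19044
NEG      19044

19044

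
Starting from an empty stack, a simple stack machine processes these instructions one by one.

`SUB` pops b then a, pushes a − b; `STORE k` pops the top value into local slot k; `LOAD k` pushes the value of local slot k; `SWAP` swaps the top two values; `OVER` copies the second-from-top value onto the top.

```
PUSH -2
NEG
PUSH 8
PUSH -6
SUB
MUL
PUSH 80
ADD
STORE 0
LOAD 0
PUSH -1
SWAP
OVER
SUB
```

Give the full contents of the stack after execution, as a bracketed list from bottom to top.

[-1, 109]

PUSH -2 : -2
NEG     : 2
PUSH 8  : 2 8
PUSH -6 : 2 8 -6
SUB     : 2 14
MUL     : 28
PUSH 80 : 28 80
ADD     : 108
STORE 0 : (empty)
LOAD 0  : 108
PUSH -1 : 108 -1
SWAP    : -1 108
OVER    : -1 108 -1
SUB     : -1 109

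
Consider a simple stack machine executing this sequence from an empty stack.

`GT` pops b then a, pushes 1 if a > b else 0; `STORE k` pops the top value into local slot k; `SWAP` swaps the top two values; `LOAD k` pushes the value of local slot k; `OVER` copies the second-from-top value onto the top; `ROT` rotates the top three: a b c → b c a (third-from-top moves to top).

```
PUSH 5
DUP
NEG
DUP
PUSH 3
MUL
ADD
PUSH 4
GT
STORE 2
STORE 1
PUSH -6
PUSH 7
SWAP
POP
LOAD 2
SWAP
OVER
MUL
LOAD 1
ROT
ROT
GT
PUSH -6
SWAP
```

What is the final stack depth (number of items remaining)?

3

PUSH 5  -> 5
DUP     -> 5 5
NEG     -> 5 -5
DUP     -> 5 -5 -5
PUSH 3  -> 5 -5 -5 3
MUL     -> 5 -5 -15
ADD     -> 5 -20
PUSH 4  -> 5 -20 4
GT      -> 5 0
STORE 2 -> 5
STORE 1 -> (empty)
PUSH -6 -> -6
PUSH 7  -> -6 7
SWAP    -> 7 -6
POP     -> 7
LOAD 2  -> 7 0
SWAP    -> 0 7
OVER    -> 0 7 0
MUL     -> 0 0
LOAD 1  -> 0 0 5
ROT     -> 0 5 0
ROT     -> 5 0 0
GT      -> 5 0
PUSH -6 -> 5 0 -6
SWAP    -> 5 -6 0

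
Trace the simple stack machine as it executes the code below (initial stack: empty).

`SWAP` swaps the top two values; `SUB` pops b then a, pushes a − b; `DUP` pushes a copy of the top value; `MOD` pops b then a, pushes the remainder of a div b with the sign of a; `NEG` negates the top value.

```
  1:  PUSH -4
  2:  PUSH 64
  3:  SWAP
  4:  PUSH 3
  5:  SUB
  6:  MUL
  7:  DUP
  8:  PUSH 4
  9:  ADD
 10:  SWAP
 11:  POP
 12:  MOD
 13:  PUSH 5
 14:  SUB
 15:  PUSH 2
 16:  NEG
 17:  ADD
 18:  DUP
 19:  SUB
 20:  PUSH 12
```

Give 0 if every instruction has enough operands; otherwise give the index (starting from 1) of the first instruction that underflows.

12

PUSH -4 → [-4]
PUSH 64 → [-4, 64]
SWAP    → [64, -4]
PUSH 3  → [64, -4, 3]
SUB     → [64, -7]
MUL     → [-448]
DUP     → [-448, -448]
PUSH 4  → [-448, -448, 4]
ADD     → [-448, -444]
SWAP    → [-444, -448]
POP     → [-444]
MOD  — needs 2 operands, stack has 1 → underflow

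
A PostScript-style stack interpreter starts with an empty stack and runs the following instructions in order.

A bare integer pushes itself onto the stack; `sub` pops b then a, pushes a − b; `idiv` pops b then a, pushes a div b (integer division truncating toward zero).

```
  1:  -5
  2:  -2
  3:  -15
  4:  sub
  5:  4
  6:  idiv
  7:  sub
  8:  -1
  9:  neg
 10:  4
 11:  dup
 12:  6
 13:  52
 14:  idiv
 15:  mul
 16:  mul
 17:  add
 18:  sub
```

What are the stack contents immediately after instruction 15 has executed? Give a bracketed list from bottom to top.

-5   -> [-5]
-2   -> [-5, -2]
-15  -> [-5, -2, -15]
sub  -> [-5, 13]
4    -> [-5, 13, 4]
idiv -> [-5, 3]
sub  -> [-8]
-1   -> [-8, -1]
neg  -> [-8, 1]
4    -> [-8, 1, 4]
dup  -> [-8, 1, 4, 4]
6    -> [-8, 1, 4, 4, 6]
52   -> [-8, 1, 4, 4, 6, 52]
idiv -> [-8, 1, 4, 4, 0]
mul  -> [-8, 1, 4, 0]

[-8, 1, 4, 0]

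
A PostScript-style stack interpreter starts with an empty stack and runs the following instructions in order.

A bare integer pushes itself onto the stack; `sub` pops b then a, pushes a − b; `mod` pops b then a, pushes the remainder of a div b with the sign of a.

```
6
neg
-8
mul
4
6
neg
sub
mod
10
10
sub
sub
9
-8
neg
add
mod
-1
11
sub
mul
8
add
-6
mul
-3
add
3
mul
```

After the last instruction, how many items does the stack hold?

1

6   -> [6]
neg -> [-6]
-8  -> [-6, -8]
mul -> [48]
4   -> [48, 4]
6   -> [48, 4, 6]
neg -> [48, 4, -6]
sub -> [48, 10]
mod -> [8]
10  -> [8, 10]
10  -> [8, 10, 10]
sub -> [8, 0]
sub -> [8]
9   -> [8, 9]
-8  -> [8, 9, -8]
neg -> [8, 9, 8]
add -> [8, 17]
mod -> [8]
-1  -> [8, -1]
11  -> [8, -1, 11]
sub -> [8, -12]
mul -> [-96]
8   -> [-96, 8]
add -> [-88]
-6  -> [-88, -6]
mul -> [528]
-3  -> [528, -3]
add -> [525]
3   -> [525, 3]
mul -> [1575]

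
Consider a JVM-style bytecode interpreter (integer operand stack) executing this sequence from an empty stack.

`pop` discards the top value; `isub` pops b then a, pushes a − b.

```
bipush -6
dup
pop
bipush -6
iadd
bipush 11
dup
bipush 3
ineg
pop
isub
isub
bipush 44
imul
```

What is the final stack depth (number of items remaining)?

bipush -6 -> -6
dup       -> -6 -6
pop       -> -6
bipush -6 -> -6 -6
iadd      -> -12
bipush 11 -> -12 11
dup       -> -12 11 11
bipush 3  -> -12 11 11 3
ineg      -> -12 11 11 -3
pop       -> -12 11 11
isub      -> -12 0
isub      -> -12
bipush 44 -> -12 44
imul      -> -528

1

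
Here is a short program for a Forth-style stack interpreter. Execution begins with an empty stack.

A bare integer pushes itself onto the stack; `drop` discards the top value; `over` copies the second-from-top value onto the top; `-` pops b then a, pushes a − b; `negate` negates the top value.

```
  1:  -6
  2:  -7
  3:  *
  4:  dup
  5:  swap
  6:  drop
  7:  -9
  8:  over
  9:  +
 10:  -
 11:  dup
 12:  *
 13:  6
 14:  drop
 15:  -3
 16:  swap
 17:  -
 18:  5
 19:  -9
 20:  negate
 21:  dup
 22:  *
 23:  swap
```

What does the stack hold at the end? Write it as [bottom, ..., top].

[-84, 81, 5]

-6     -> [-6]
-7     -> [-6, -7]
*      -> [42]
dup    -> [42, 42]
swap   -> [42, 42]
drop   -> [42]
-9     -> [42, -9]
over   -> [42, -9, 42]
+      -> [42, 33]
-      -> [9]
dup    -> [9, 9]
*      -> [81]
6      -> [81, 6]
drop   -> [81]
-3     -> [81, -3]
swap   -> [-3, 81]
-      -> [-84]
5      -> [-84, 5]
-9     -> [-84, 5, -9]
negate -> [-84, 5, 9]
dup    -> [-84, 5, 9, 9]
*      -> [-84, 5, 81]
swap   -> [-84, 81, 5]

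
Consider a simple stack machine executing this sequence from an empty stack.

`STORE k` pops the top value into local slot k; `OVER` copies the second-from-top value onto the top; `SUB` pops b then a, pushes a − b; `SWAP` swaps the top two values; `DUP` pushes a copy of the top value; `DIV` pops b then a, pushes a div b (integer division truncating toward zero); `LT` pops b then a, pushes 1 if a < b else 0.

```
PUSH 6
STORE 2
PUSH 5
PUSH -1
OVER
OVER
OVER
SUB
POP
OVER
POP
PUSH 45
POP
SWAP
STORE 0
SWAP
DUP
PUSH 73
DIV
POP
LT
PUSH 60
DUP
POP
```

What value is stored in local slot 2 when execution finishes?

6

PUSH 6  → 6
STORE 2 → (empty)
PUSH 5  → 5
PUSH -1 → 5 -1
OVER    → 5 -1 5
OVER    → 5 -1 5 -1
OVER    → 5 -1 5 -1 5
SUB     → 5 -1 5 -6
POP     → 5 -1 5
OVER    → 5 -1 5 -1
POP     → 5 -1 5
PUSH 45 → 5 -1 5 45
POP     → 5 -1 5
SWAP    → 5 5 -1
STORE 0 → 5 5
SWAP    → 5 5
DUP     → 5 5 5
PUSH 73 → 5 5 5 73
DIV     → 5 5 0
POP     → 5 5
LT      → 0
PUSH 60 → 0 60
DUP     → 0 60 60
POP     → 0 60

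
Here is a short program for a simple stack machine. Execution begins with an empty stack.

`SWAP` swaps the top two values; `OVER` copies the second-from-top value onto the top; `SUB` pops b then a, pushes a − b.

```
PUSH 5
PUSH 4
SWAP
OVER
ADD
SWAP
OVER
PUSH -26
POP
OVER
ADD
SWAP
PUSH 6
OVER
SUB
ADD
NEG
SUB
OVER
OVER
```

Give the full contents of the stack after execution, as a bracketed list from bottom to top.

PUSH 5    5
PUSH 4    5 4
SWAP      4 5
OVER      4 5 4
ADD       4 9
SWAP      9 4
OVER      9 4 9
PUSH -26  9 4 9 -26
POP       9 4 9
OVER      9 4 9 4
ADD       9 4 13
SWAP      9 13 4
PUSH 6    9 13 4 6
OVER      9 13 4 6 4
SUB       9 13 4 2
ADD       9 13 6
NEG       9 13 -6
SUB       9 19
OVER      9 19 9
OVER      9 19 9 19

[9, 19, 9, 19]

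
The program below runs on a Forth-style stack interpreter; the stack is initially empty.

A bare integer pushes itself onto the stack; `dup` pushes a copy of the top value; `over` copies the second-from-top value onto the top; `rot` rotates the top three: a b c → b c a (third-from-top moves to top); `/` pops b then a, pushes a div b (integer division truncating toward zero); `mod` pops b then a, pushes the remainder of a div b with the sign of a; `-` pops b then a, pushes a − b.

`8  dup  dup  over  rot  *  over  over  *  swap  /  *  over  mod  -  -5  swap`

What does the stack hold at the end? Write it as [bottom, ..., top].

8     [8]
dup   [8, 8]
dup   [8, 8, 8]
over  [8, 8, 8, 8]
rot   [8, 8, 8, 8]
*     [8, 8, 64]
over  [8, 8, 64, 8]
over  [8, 8, 64, 8, 64]
*     [8, 8, 64, 512]
swap  [8, 8, 512, 64]
/     [8, 8, 8]
*     [8, 64]
over  [8, 64, 8]
mod   [8, 0]
-     [8]
-5    [8, -5]
swap  [-5, 8]

[-5, 8]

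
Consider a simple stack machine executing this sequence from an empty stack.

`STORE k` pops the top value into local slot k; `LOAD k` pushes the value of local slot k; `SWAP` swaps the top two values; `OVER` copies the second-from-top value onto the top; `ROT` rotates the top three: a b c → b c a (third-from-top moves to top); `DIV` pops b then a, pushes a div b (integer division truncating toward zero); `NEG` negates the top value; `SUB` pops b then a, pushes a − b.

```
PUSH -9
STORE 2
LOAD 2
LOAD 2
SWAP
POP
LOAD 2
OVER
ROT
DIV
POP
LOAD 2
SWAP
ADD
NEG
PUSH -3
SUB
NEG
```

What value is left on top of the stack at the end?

PUSH -9 -> [-9]
STORE 2 -> []
LOAD 2  -> [-9]
LOAD 2  -> [-9, -9]
SWAP    -> [-9, -9]
POP     -> [-9]
LOAD 2  -> [-9, -9]
OVER    -> [-9, -9, -9]
ROT     -> [-9, -9, -9]
DIV     -> [-9, 1]
POP     -> [-9]
LOAD 2  -> [-9, -9]
SWAP    -> [-9, -9]
ADD     -> [-18]
NEG     -> [18]
PUSH -3 -> [18, -3]
SUB     -> [21]
NEG     -> [-21]

-21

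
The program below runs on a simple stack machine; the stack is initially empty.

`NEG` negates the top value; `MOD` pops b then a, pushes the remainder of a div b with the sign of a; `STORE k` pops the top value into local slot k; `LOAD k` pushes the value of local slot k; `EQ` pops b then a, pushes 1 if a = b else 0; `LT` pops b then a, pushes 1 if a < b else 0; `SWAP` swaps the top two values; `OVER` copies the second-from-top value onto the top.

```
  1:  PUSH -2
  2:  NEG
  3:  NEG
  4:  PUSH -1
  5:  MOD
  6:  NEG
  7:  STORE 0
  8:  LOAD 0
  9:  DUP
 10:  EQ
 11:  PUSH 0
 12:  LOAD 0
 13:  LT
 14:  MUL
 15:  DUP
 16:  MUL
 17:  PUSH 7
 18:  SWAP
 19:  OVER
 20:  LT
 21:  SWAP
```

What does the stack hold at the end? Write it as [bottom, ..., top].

[1, 7]

PUSH -2 : -2
NEG     : 2
NEG     : -2
PUSH -1 : -2 -1
MOD     : 0
NEG     : 0
STORE 0 : (empty)
LOAD 0  : 0
DUP     : 0 0
EQ      : 1
PUSH 0  : 1 0
LOAD 0  : 1 0 0
LT      : 1 0
MUL     : 0
DUP     : 0 0
MUL     : 0
PUSH 7  : 0 7
SWAP    : 7 0
OVER    : 7 0 7
LT      : 7 1
SWAP    : 1 7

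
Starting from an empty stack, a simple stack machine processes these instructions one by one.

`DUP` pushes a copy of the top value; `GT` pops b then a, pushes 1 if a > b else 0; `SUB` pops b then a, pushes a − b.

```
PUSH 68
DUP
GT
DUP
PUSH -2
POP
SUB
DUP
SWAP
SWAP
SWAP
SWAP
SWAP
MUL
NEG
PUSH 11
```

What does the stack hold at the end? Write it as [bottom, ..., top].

PUSH 68  68
DUP      68 68
GT       0
DUP      0 0
PUSH -2  0 0 -2
POP      0 0
SUB      0
DUP      0 0
SWAP     0 0
SWAP     0 0
SWAP     0 0
SWAP     0 0
SWAP     0 0
MUL      0
NEG      0
PUSH 11  0 11

[0, 11]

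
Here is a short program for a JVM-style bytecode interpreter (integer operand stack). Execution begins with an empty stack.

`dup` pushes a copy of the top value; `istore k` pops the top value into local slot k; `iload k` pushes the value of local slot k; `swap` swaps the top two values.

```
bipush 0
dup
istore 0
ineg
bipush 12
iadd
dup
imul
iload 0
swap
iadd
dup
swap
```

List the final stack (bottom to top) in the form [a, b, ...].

bipush 0  -> 0
dup       -> 0 0
istore 0  -> 0
ineg      -> 0
bipush 12 -> 0 12
iadd      -> 12
dup       -> 12 12
imul      -> 144
iload 0   -> 144 0
swap      -> 0 144
iadd      -> 144
dup       -> 144 144
swap      -> 144 144

[144, 144]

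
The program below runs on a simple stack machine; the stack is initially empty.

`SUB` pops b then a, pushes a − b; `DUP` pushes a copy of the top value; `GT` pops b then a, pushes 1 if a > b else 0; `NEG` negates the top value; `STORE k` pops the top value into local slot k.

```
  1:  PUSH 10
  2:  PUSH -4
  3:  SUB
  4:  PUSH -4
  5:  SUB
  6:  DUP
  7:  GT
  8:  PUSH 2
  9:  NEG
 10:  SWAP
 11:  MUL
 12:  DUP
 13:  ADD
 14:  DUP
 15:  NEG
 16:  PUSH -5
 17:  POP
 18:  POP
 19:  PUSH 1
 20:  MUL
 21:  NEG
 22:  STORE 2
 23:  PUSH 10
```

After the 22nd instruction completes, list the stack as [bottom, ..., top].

[]

PUSH 10  [10]
PUSH -4  [10, -4]
SUB      [14]
PUSH -4  [14, -4]
SUB      [18]
DUP      [18, 18]
GT       [0]
PUSH 2   [0, 2]
NEG      [0, -2]
SWAP     [-2, 0]
MUL      [0]
DUP      [0, 0]
ADD      [0]
DUP      [0, 0]
NEG      [0, 0]
PUSH -5  [0, 0, -5]
POP      [0, 0]
POP      [0]
PUSH 1   [0, 1]
MUL      [0]
NEG      [0]
STORE 2  []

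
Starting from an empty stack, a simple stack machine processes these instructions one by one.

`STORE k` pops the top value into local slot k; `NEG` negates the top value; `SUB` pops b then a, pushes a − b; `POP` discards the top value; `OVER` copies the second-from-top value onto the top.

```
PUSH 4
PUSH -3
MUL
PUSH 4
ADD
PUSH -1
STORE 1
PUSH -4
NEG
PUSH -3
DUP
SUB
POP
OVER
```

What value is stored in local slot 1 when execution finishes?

PUSH 4  → 4
PUSH -3 → 4 -3
MUL     → -12
PUSH 4  → -12 4
ADD     → -8
PUSH -1 → -8 -1
STORE 1 → -8
PUSH -4 → -8 -4
NEG     → -8 4
PUSH -3 → -8 4 -3
DUP     → -8 4 -3 -3
SUB     → -8 4 0
POP     → -8 4
OVER    → -8 4 -8

-1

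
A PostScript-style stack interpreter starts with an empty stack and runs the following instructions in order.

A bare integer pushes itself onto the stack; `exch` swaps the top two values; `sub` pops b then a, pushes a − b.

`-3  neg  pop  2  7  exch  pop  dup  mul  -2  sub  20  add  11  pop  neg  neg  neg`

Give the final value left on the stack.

-71

-3   -> [-3]
neg  -> [3]
pop  -> []
2    -> [2]
7    -> [2, 7]
exch -> [7, 2]
pop  -> [7]
dup  -> [7, 7]
mul  -> [49]
-2   -> [49, -2]
sub  -> [51]
20   -> [51, 20]
add  -> [71]
11   -> [71, 11]
pop  -> [71]
neg  -> [-71]
neg  -> [71]
neg  -> [-71]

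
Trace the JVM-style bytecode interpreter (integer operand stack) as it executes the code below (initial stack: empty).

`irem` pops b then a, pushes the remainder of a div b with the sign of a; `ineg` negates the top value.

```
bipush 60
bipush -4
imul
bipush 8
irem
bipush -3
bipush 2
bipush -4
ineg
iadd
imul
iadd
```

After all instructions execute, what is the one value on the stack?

-18

bipush 60 -> [60]
bipush -4 -> [60, -4]
imul      -> [-240]
bipush 8  -> [-240, 8]
irem      -> [0]
bipush -3 -> [0, -3]
bipush 2  -> [0, -3, 2]
bipush -4 -> [0, -3, 2, -4]
ineg      -> [0, -3, 2, 4]
iadd      -> [0, -3, 6]
imul      -> [0, -18]
iadd      -> [-18]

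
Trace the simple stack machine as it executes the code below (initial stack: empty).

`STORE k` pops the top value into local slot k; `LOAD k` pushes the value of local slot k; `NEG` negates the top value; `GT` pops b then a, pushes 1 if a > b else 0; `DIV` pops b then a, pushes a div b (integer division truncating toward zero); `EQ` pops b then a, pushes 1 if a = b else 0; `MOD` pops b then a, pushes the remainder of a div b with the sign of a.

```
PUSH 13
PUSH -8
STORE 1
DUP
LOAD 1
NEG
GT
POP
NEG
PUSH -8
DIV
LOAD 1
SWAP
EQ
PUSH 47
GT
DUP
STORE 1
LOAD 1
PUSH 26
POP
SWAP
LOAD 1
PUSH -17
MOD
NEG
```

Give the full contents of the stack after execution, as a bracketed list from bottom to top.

[0, 0, 0]

PUSH 13  → [13]
PUSH -8  → [13, -8]
STORE 1  → [13]
DUP      → [13, 13]
LOAD 1   → [13, 13, -8]
NEG      → [13, 13, 8]
GT       → [13, 1]
POP      → [13]
NEG      → [-13]
PUSH -8  → [-13, -8]
DIV      → [1]
LOAD 1   → [1, -8]
SWAP     → [-8, 1]
EQ       → [0]
PUSH 47  → [0, 47]
GT       → [0]
DUP      → [0, 0]
STORE 1  → [0]
LOAD 1   → [0, 0]
PUSH 26  → [0, 0, 26]
POP      → [0, 0]
SWAP     → [0, 0]
LOAD 1   → [0, 0, 0]
PUSH -17 → [0, 0, 0, -17]
MOD      → [0, 0, 0]
NEG      → [0, 0, 0]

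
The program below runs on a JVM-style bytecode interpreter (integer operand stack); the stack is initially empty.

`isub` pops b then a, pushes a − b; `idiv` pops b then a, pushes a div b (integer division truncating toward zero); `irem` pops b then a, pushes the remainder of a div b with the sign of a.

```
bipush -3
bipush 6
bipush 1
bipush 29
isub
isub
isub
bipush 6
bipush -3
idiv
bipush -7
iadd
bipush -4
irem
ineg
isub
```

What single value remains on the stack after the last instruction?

-38

bipush -3 : [-3]
bipush 6  : [-3, 6]
bipush 1  : [-3, 6, 1]
bipush 29 : [-3, 6, 1, 29]
isub      : [-3, 6, -28]
isub      : [-3, 34]
isub      : [-37]
bipush 6  : [-37, 6]
bipush -3 : [-37, 6, -3]
idiv      : [-37, -2]
bipush -7 : [-37, -2, -7]
iadd      : [-37, -9]
bipush -4 : [-37, -9, -4]
irem      : [-37, -1]
ineg      : [-37, 1]
isub      : [-38]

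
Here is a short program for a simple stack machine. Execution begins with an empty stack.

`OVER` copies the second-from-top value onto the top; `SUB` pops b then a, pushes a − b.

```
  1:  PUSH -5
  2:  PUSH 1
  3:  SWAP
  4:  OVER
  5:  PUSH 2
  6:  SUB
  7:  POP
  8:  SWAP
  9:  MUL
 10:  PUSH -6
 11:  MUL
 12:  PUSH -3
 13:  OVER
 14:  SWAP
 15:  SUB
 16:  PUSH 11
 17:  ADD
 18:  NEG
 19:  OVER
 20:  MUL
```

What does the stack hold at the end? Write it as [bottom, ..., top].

[30, -1320]

PUSH -5  -5
PUSH 1   -5 1
SWAP     1 -5
OVER     1 -5 1
PUSH 2   1 -5 1 2
SUB      1 -5 -1
POP      1 -5
SWAP     -5 1
MUL      -5
PUSH -6  -5 -6
MUL      30
PUSH -3  30 -3
OVER     30 -3 30
SWAP     30 30 -3
SUB      30 33
PUSH 11  30 33 11
ADD      30 44
NEG      30 -44
OVER     30 -44 30
MUL      30 -1320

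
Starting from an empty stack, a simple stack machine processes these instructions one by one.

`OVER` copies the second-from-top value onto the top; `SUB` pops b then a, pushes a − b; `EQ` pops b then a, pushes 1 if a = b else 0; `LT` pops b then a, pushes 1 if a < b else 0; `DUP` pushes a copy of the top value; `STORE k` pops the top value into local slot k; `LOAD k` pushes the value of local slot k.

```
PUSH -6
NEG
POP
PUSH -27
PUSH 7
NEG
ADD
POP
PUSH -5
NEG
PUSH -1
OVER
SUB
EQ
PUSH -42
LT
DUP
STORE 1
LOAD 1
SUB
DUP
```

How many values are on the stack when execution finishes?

PUSH -6  → -6
NEG      → 6
POP      → (empty)
PUSH -27 → -27
PUSH 7   → -27 7
NEG      → -27 -7
ADD      → -34
POP      → (empty)
PUSH -5  → -5
NEG      → 5
PUSH -1  → 5 -1
OVER     → 5 -1 5
SUB      → 5 -6
EQ       → 0
PUSH -42 → 0 -42
LT       → 0
DUP      → 0 0
STORE 1  → 0
LOAD 1   → 0 0
SUB      → 0
DUP      → 0 0

2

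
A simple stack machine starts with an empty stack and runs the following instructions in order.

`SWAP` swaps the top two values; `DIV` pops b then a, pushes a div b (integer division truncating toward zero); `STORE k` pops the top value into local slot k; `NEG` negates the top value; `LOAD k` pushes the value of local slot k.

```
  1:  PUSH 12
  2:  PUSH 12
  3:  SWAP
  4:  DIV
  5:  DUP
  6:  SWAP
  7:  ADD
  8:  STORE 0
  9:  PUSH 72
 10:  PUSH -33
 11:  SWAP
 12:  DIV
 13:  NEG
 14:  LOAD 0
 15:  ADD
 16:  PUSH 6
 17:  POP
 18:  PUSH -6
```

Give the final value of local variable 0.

2

PUSH 12   [12]
PUSH 12   [12, 12]
SWAP      [12, 12]
DIV       [1]
DUP       [1, 1]
SWAP      [1, 1]
ADD       [2]
STORE 0   []
PUSH 72   [72]
PUSH -33  [72, -33]
SWAP      [-33, 72]
DIV       [0]
NEG       [0]
LOAD 0    [0, 2]
ADD       [2]
PUSH 6    [2, 6]
POP       [2]
PUSH -6   [2, -6]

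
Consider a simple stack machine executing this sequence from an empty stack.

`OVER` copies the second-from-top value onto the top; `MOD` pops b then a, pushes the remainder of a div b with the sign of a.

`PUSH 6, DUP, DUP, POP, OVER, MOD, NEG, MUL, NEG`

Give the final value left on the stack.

0

PUSH 6  [6]
DUP     [6, 6]
DUP     [6, 6, 6]
POP     [6, 6]
OVER    [6, 6, 6]
MOD     [6, 0]
NEG     [6, 0]
MUL     [0]
NEG     [0]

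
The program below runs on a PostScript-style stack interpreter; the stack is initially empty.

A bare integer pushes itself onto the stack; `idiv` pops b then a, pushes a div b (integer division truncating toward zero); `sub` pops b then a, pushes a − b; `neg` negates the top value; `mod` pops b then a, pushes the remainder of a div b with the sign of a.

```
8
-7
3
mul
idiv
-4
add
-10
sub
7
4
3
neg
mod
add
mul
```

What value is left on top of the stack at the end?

48

8    → 8
-7   → 8 -7
3    → 8 -7 3
mul  → 8 -21
idiv → 0
-4   → 0 -4
add  → -4
-10  → -4 -10
sub  → 6
7    → 6 7
4    → 6 7 4
3    → 6 7 4 3
neg  → 6 7 4 -3
mod  → 6 7 1
add  → 6 8
mul  → 48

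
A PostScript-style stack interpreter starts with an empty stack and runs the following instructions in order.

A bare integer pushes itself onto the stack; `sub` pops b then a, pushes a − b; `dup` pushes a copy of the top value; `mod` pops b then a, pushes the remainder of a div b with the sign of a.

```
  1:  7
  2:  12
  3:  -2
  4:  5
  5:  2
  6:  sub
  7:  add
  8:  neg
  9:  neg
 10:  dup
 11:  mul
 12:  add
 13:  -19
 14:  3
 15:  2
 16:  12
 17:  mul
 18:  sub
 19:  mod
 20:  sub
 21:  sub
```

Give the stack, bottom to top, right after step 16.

7   -> [7]
12  -> [7, 12]
-2  -> [7, 12, -2]
5   -> [7, 12, -2, 5]
2   -> [7, 12, -2, 5, 2]
sub -> [7, 12, -2, 3]
add -> [7, 12, 1]
neg -> [7, 12, -1]
neg -> [7, 12, 1]
dup -> [7, 12, 1, 1]
mul -> [7, 12, 1]
add -> [7, 13]
-19 -> [7, 13, -19]
3   -> [7, 13, -19, 3]
2   -> [7, 13, -19, 3, 2]
12  -> [7, 13, -19, 3, 2, 12]

[7, 13, -19, 3, 2, 12]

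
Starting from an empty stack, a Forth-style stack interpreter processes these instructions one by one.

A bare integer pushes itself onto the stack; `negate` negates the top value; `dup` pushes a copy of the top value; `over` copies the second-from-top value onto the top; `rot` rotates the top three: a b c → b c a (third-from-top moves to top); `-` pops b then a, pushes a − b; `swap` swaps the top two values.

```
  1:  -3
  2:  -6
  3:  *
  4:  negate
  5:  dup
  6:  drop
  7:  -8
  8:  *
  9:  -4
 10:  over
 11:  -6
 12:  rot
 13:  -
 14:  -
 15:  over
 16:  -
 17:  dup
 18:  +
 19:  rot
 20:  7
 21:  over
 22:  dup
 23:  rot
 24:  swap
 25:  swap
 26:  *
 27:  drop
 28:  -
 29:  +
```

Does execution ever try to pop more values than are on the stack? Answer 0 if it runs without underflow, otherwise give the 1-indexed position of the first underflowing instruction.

19

-3     : -3
-6     : -3 -6
*      : 18
negate : -18
dup    : -18 -18
drop   : -18
-8     : -18 -8
*      : 144
-4     : 144 -4
over   : 144 -4 144
-6     : 144 -4 144 -6
rot    : 144 144 -6 -4
-      : 144 144 -2
-      : 144 146
over   : 144 146 144
-      : 144 2
dup    : 144 2 2
+      : 144 4
rot  — needs 3 operands, stack has 2 → underflow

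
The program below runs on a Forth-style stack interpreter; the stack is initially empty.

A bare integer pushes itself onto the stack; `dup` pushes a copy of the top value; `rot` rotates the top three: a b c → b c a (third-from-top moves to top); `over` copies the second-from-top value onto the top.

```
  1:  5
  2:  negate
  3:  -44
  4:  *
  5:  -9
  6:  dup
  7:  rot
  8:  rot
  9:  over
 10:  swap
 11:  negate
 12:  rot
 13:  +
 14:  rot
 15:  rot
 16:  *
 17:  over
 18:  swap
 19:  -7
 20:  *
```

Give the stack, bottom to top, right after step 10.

5      : 5
negate : -5
-44    : -5 -44
*      : 220
-9     : 220 -9
dup    : 220 -9 -9
rot    : -9 -9 220
rot    : -9 220 -9
over   : -9 220 -9 220
swap   : -9 220 220 -9

[-9, 220, 220, -9]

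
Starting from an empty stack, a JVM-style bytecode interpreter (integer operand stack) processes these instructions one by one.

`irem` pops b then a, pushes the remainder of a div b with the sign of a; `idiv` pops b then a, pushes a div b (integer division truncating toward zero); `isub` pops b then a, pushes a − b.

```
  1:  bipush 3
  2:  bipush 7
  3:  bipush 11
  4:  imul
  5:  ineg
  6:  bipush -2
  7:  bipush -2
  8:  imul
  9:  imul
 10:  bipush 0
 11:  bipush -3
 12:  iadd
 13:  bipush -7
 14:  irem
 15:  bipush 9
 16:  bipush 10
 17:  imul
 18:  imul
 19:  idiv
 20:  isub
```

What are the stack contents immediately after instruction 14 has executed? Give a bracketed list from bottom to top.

bipush 3   [3]
bipush 7   [3, 7]
bipush 11  [3, 7, 11]
imul       [3, 77]
ineg       [3, -77]
bipush -2  [3, -77, -2]
bipush -2  [3, -77, -2, -2]
imul       [3, -77, 4]
imul       [3, -308]
bipush 0   [3, -308, 0]
bipush -3  [3, -308, 0, -3]
iadd       [3, -308, -3]
bipush -7  [3, -308, -3, -7]
irem       [3, -308, -3]

[3, -308, -3]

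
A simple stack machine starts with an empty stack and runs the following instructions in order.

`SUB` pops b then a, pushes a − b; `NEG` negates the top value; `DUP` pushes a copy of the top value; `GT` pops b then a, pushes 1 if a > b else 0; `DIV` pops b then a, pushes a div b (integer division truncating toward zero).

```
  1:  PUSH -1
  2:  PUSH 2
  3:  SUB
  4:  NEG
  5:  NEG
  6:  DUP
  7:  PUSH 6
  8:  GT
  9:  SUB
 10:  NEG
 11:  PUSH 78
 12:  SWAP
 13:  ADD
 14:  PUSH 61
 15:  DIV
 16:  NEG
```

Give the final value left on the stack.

-1

PUSH -1  [-1]
PUSH 2   [-1, 2]
SUB      [-3]
NEG      [3]
NEG      [-3]
DUP      [-3, -3]
PUSH 6   [-3, -3, 6]
GT       [-3, 0]
SUB      [-3]
NEG      [3]
PUSH 78  [3, 78]
SWAP     [78, 3]
ADD      [81]
PUSH 61  [81, 61]
DIV      [1]
NEG      [-1]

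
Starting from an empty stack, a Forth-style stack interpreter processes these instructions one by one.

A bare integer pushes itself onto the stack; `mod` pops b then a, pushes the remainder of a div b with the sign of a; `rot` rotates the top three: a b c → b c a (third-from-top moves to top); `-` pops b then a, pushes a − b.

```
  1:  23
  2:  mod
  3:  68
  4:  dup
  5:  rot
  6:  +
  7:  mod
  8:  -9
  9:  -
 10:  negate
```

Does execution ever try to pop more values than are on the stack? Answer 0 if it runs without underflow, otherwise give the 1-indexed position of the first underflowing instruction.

2

23  23
mod  — needs 2 operands, stack has 1 → underflow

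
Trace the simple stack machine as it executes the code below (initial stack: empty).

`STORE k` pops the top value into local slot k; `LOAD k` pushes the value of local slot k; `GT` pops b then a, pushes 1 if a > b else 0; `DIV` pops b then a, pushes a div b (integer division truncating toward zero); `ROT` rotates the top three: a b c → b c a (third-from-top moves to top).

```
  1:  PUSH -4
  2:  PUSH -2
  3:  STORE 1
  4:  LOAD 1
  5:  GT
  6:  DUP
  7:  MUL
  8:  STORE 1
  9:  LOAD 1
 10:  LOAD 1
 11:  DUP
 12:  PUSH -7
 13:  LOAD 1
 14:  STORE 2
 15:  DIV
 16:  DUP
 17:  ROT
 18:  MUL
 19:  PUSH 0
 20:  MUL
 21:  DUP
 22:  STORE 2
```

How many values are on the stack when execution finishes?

PUSH -4 -> -4
PUSH -2 -> -4 -2
STORE 1 -> -4
LOAD 1  -> -4 -2
GT      -> 0
DUP     -> 0 0
MUL     -> 0
STORE 1 -> (empty)
LOAD 1  -> 0
LOAD 1  -> 0 0
DUP     -> 0 0 0
PUSH -7 -> 0 0 0 -7
LOAD 1  -> 0 0 0 -7 0
STORE 2 -> 0 0 0 -7
DIV     -> 0 0 0
DUP     -> 0 0 0 0
ROT     -> 0 0 0 0
MUL     -> 0 0 0
PUSH 0  -> 0 0 0 0
MUL     -> 0 0 0
DUP     -> 0 0 0 0
STORE 2 -> 0 0 0

3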